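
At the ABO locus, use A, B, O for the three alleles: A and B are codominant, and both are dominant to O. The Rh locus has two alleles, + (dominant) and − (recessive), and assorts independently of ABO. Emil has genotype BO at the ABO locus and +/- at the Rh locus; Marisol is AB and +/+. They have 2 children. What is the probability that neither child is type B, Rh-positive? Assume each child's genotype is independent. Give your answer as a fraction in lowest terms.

ABO cross BO × AB → 1/4 A, 1/2 B, 1/4 AB.
Rh cross +/- × +/+ → 1 Rh+; so P(type B, Rh-positive) = 1/2 × 1 = 1/2 per child.
P(not type B, Rh-positive) = 1/2 for one child; (1/2)^2 = 1/4.

1/4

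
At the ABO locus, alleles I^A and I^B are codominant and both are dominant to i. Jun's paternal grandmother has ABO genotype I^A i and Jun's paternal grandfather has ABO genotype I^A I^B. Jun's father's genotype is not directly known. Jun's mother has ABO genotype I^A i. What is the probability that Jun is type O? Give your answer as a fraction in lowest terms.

Jun's father's ABO genotype from I^A i × I^A I^B: 1/4 I^A I^A, 1/4 I^A I^B, 1/4 I^A i, 1/4 I^B i.
Crossing each possibility with the mother I^A i and summing P(type O): 1/4·0 + 1/4·0 + 1/4·1/4 + 1/4·1/4 = 1/8.

1/8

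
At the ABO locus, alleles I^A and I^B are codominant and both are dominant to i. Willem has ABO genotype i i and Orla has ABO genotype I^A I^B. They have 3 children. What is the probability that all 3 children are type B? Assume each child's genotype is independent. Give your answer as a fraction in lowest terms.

ABO cross i i × I^A I^B → 1/2 A, 1/2 B.
So P(type B) = 1/2 per child.
All 3 independent: (1/2)^3 = 1/8.

1/8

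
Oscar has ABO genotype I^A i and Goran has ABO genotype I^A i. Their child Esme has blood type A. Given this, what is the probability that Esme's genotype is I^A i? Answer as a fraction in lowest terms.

2/3

Cross I^A i × I^A i → 1/4 I^A I^A, 1/2 I^A i, 1/4 i i.
Type-A genotypes among offspring: I^A I^A (1/4), I^A i (1/2); total 3/4.
P(I^A i | type A) = (1/2) / (3/4) = 2/3.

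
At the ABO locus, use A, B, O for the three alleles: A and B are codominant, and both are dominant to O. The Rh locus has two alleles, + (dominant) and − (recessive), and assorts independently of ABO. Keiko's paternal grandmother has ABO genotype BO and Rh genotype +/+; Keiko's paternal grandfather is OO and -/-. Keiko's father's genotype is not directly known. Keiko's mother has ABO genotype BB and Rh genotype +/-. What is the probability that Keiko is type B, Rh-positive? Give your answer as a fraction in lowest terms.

3/4

Keiko's father's ABO genotype from BO × OO: 1/2 BO, 1/2 OO.
Crossing each possibility with the mother BB and summing P(type B): 1/2·1 + 1/2·1 = 1.
Similarly for Rh via the father's Rh distribution: P(Rh+) = 3/4.
Independent loci: 1 × 3/4 = 3/4.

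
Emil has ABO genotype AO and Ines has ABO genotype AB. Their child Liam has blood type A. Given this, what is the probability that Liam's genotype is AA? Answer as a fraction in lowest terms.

1/2

Cross AO × AB → 1/4 AA, 1/4 AB, 1/4 AO, 1/4 BO.
Type-A genotypes among offspring: AA (1/4), AO (1/4); total 1/2.
P(AA | type A) = (1/4) / (1/2) = 1/2.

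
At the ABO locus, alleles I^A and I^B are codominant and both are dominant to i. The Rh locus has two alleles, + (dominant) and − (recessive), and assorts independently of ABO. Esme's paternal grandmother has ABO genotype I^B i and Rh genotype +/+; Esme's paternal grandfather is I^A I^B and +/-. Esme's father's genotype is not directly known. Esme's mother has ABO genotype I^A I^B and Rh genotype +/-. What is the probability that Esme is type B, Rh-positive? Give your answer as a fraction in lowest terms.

21/64

Esme's father's ABO genotype from I^B i × I^A I^B: 1/4 I^A I^B, 1/4 I^A i, 1/4 I^B I^B, 1/4 I^B i.
Crossing each possibility with the mother I^A I^B and summing P(type B): 1/4·1/4 + 1/4·1/4 + 1/4·1/2 + 1/4·1/2 = 3/8.
Similarly for Rh via the father's Rh distribution: P(Rh+) = 7/8.
Independent loci: 3/8 × 7/8 = 21/64.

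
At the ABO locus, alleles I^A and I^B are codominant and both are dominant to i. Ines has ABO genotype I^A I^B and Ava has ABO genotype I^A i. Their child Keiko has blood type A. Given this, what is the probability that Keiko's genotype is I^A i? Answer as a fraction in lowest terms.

1/2

Cross I^A I^B × I^A i → 1/4 I^A I^A, 1/4 I^A I^B, 1/4 I^A i, 1/4 I^B i.
Type-A genotypes among offspring: I^A I^A (1/4), I^A i (1/4); total 1/2.
P(I^A i | type A) = (1/4) / (1/2) = 1/2.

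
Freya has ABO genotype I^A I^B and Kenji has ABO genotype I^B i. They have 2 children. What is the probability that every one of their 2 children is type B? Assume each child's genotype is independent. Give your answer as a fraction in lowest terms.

ABO cross I^A I^B × I^B i → 1/4 A, 1/2 B, 1/4 AB.
So P(type B) = 1/2 per child.
All 2 independent: (1/2)^2 = 1/4.

1/4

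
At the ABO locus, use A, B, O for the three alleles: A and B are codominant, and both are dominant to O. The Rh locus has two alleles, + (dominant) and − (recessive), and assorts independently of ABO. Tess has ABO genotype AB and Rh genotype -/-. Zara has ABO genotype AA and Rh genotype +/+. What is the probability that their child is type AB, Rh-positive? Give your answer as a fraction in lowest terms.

ABO cross AB × AA → offspring phenotypes: 1/2 A, 1/2 AB.
Rh cross -/- × +/+ → 1 Rh+.
Independent loci: P(type AB, Rh-positive) = 1/2 × 1 = 1/2.

1/2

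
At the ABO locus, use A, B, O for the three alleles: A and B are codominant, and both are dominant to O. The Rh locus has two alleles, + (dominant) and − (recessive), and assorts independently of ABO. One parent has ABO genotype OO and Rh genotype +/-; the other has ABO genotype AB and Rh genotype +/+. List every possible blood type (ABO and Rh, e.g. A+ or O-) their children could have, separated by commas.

Gametes from OO × AB give offspring ABO genotypes AO, BO, i.e. phenotypes A, B.
Rh cross +/- × +/+ → phenotypes Rh+.
Combining independently: A+, B+.

A+, B+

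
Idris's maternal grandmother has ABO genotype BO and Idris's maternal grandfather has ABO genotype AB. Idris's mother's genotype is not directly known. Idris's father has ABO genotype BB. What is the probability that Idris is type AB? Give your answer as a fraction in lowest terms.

1/4

Idris's mother's ABO genotype from BO × AB: 1/4 AB, 1/4 AO, 1/4 BB, 1/4 BO.
Crossing each possibility with the father BB and summing P(type AB): 1/4·1/2 + 1/4·1/2 + 1/4·0 + 1/4·0 = 1/4.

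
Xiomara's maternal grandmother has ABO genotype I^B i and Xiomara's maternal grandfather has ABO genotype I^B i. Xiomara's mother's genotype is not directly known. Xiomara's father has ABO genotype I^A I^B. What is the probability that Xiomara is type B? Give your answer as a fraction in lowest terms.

Xiomara's mother's ABO genotype from I^B i × I^B i: 1/4 I^B I^B, 1/2 I^B i, 1/4 i i.
Crossing each possibility with the father I^A I^B and summing P(type B): 1/4·1/2 + 1/2·1/2 + 1/4·1/2 = 1/2.

1/2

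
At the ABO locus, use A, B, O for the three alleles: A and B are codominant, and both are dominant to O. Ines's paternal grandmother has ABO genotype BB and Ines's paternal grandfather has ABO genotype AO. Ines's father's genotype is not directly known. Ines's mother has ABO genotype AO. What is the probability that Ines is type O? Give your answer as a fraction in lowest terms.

Ines's father's ABO genotype from BB × AO: 1/2 AB, 1/2 BO.
Crossing each possibility with the mother AO and summing P(type O): 1/2·0 + 1/2·1/4 = 1/8.

1/8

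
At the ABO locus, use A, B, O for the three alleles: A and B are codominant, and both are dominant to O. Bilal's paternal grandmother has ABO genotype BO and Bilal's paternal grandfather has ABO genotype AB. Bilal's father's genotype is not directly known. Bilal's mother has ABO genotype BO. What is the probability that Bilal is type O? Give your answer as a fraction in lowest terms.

1/8

Bilal's father's ABO genotype from BO × AB: 1/4 AB, 1/4 AO, 1/4 BB, 1/4 BO.
Crossing each possibility with the mother BO and summing P(type O): 1/4·0 + 1/4·1/4 + 1/4·0 + 1/4·1/4 = 1/8.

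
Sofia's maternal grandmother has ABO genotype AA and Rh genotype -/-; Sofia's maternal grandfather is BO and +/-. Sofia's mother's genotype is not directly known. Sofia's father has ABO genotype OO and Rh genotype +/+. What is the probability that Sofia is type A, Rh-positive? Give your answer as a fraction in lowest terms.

Sofia's mother's ABO genotype from AA × BO: 1/2 AB, 1/2 AO.
Crossing each possibility with the father OO and summing P(type A): 1/2·1/2 + 1/2·1/2 = 1/2.
Similarly for Rh via the mother's Rh distribution: P(Rh+) = 1.
Independent loci: 1/2 × 1 = 1/2.

1/2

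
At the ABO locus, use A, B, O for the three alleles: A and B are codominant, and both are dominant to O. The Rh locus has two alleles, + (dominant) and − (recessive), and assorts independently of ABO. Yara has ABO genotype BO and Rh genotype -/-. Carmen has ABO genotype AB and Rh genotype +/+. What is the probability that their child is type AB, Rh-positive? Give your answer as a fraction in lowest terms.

ABO cross BO × AB → offspring phenotypes: 1/4 A, 1/2 B, 1/4 AB.
Rh cross -/- × +/+ → 1 Rh+.
Independent loci: P(type AB, Rh-positive) = 1/4 × 1 = 1/4.

1/4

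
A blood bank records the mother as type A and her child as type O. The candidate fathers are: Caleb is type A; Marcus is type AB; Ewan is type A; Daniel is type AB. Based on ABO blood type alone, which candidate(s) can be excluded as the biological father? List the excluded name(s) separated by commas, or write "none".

A candidate is excluded only if no genotype consistent with his phenotype could produce a type O child with a type A mother.
Marcus (type AB): no genotype consistent with that phenotype can produce a type-O child with a type-A mother.
Daniel (type AB): no genotype consistent with that phenotype can produce a type-O child with a type-A mother.

Marcus, Daniel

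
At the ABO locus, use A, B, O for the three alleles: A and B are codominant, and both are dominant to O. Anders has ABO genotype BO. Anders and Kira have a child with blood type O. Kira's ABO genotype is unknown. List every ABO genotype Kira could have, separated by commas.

For each candidate genotype of Kira, check whether crossing it with BO can produce every observed child phenotype.
  AA → possible child types {A, AB} ✗
  AB → possible child types {A, B, AB} ✗
  AO → possible child types {O, A, B, AB} ✓
  BB → possible child types {B} ✗
  BO → possible child types {O, B} ✓
  OO → possible child types {O, B} ✓

AO, BO, OO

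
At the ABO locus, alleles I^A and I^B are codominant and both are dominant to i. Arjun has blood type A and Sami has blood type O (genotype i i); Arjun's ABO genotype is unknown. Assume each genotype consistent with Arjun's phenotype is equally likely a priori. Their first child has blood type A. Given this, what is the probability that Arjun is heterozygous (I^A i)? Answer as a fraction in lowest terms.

1/3

Possible genotypes: Arjun ∈ {I^A I^A, I^A i}; Sami ∈ {i i}.
Weight each parental genotype pair by prior × P(type-A child):
  I^A I^A × i i: posterior weight 2/3.
  I^A i × i i: posterior weight 1/3.
Sum the posterior weight over pairs where Arjun is I^A i: 1/3.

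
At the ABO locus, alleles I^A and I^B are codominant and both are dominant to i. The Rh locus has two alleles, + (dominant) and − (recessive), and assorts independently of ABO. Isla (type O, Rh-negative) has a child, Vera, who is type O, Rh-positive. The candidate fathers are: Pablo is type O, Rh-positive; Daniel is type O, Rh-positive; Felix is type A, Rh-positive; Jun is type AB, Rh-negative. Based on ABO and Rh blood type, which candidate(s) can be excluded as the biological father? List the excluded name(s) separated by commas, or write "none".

Jun

A candidate is excluded only if no genotype consistent with his phenotype could produce a type O, Rh-positive child with a type O, Rh-negative mother.
Jun (type AB, Rh-): no genotype consistent with that phenotype can produce a type-O Rh+ child with a type-O mother.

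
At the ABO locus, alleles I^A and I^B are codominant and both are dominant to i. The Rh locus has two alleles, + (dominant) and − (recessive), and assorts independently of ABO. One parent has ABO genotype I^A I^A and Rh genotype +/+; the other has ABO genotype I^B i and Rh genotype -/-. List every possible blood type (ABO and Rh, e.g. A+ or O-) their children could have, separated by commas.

Gametes from I^A I^A × I^B i give offspring ABO genotypes I^A I^B, I^A i, i.e. phenotypes A, AB.
Rh cross +/+ × -/- → phenotypes Rh+.
Combining independently: A+, AB+.

A+, AB+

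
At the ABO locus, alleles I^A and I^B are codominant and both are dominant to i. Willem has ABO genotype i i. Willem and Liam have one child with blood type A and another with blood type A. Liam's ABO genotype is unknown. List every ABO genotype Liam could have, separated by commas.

I^A I^A, I^A I^B, I^A i

For each candidate genotype of Liam, check whether crossing it with i i can produce every observed child phenotype.
  I^A I^A → possible child types {A} ✓
  I^A I^B → possible child types {A, B} ✓
  I^A i → possible child types {O, A} ✓
  I^B I^B → possible child types {B} ✗
  I^B i → possible child types {O, B} ✗
  i i → possible child types {O} ✗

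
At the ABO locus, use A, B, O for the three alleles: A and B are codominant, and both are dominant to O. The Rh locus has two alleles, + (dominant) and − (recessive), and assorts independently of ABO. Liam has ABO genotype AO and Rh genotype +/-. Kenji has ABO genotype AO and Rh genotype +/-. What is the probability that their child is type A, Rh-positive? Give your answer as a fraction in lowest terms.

ABO cross AO × AO → offspring phenotypes: 1/4 O, 3/4 A.
Rh cross +/- × +/- → 3/4 Rh+, 1/4 Rh-.
Independent loci: P(type A, Rh-positive) = 3/4 × 3/4 = 9/16.

9/16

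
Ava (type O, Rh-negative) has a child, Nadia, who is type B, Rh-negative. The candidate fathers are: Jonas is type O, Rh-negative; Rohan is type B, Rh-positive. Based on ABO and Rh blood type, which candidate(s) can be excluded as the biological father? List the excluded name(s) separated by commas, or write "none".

A candidate is excluded only if no genotype consistent with his phenotype could produce a type B, Rh-negative child with a type O, Rh-negative mother.
Jonas (type O, Rh-): no genotype consistent with that phenotype can produce a type-B Rh- child with a type-O mother.

Jonas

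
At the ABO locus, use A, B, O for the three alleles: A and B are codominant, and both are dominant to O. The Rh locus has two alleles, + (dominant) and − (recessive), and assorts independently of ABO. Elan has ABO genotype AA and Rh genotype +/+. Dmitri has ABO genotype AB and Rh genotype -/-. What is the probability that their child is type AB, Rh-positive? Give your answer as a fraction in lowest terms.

ABO cross AA × AB → offspring phenotypes: 1/2 A, 1/2 AB.
Rh cross +/+ × -/- → 1 Rh+.
Independent loci: P(type AB, Rh-positive) = 1/2 × 1 = 1/2.

1/2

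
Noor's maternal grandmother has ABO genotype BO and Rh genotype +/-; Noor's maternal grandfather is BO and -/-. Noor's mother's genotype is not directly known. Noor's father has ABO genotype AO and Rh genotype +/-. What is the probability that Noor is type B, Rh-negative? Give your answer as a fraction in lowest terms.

Noor's mother's ABO genotype from BO × BO: 1/4 BB, 1/2 BO, 1/4 OO.
Crossing each possibility with the father AO and summing P(type B): 1/4·1/2 + 1/2·1/4 + 1/4·0 = 1/4.
Similarly for Rh via the mother's Rh distribution: P(Rh-) = 3/8.
Independent loci: 1/4 × 3/8 = 3/32.

3/32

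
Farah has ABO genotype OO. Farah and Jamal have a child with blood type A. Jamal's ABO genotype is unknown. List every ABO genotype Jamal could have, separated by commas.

For each candidate genotype of Jamal, check whether crossing it with OO can produce every observed child phenotype.
  AA → possible child types {A} ✓
  AB → possible child types {A, B} ✓
  AO → possible child types {O, A} ✓
  BB → possible child types {B} ✗
  BO → possible child types {O, B} ✗
  OO → possible child types {O} ✗

AA, AB, AO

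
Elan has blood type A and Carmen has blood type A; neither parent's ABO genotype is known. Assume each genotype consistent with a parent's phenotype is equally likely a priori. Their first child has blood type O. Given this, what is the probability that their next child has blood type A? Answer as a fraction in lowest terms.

3/4

Possible genotypes: Elan ∈ {I^A I^A, I^A i}; Carmen ∈ {I^A I^A, I^A i}.
Weight each parental genotype pair by prior × P(type-O child):
  I^A i × I^A i: posterior weight 1; P(next child type A) = 3/4.
Weighted sum = 3/4.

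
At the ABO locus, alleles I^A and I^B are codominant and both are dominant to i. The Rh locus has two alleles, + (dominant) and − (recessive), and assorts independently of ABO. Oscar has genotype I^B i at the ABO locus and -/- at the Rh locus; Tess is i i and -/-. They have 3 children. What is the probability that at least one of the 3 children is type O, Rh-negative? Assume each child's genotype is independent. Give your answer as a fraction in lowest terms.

ABO cross I^B i × i i → 1/2 O, 1/2 B.
Rh cross -/- × -/- → 1 Rh-; so P(type O, Rh-negative) = 1/2 × 1 = 1/2 per child.
P(none) = (1/2)^3 = 1/8; P(at least one) = 1 − 1/8 = 7/8.

7/8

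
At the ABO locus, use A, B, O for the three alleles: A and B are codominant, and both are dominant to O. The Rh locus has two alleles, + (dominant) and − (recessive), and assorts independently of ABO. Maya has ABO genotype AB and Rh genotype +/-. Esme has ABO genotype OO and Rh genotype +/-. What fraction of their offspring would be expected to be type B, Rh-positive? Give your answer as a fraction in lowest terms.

ABO cross AB × OO → offspring phenotypes: 1/2 A, 1/2 B.
Rh cross +/- × +/- → 3/4 Rh+, 1/4 Rh-.
Independent loci: P(type B, Rh-positive) = 1/2 × 3/4 = 3/8.

3/8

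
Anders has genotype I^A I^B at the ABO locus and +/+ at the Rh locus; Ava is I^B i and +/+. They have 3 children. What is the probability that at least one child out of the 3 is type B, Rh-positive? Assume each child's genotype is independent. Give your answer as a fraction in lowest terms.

ABO cross I^A I^B × I^B i → 1/4 A, 1/2 B, 1/4 AB.
Rh cross +/+ × +/+ → 1 Rh+; so P(type B, Rh-positive) = 1/2 × 1 = 1/2 per child.
P(none) = (1/2)^3 = 1/8; P(at least one) = 1 − 1/8 = 7/8.

7/8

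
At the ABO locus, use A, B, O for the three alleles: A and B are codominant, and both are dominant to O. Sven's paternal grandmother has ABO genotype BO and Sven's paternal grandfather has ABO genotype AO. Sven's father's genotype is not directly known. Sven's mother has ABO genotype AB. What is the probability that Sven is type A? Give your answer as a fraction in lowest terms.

Sven's father's ABO genotype from BO × AO: 1/4 AB, 1/4 AO, 1/4 BO, 1/4 OO.
Crossing each possibility with the mother AB and summing P(type A): 1/4·1/4 + 1/4·1/2 + 1/4·1/4 + 1/4·1/2 = 3/8.

3/8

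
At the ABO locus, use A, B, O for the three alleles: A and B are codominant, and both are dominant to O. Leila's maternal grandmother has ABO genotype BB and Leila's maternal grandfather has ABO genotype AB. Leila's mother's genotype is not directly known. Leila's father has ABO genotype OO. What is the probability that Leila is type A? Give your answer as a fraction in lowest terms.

Leila's mother's ABO genotype from BB × AB: 1/2 AB, 1/2 BB.
Crossing each possibility with the father OO and summing P(type A): 1/2·1/2 + 1/2·0 = 1/4.

1/4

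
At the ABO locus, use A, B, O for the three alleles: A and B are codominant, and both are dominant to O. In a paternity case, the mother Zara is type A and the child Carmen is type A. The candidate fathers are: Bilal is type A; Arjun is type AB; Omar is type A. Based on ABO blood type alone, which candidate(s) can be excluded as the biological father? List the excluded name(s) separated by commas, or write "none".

none

A candidate is excluded only if no genotype consistent with his phenotype could produce a type A child with a type A mother.
Every candidate has at least one consistent genotype combination, so none can be excluded.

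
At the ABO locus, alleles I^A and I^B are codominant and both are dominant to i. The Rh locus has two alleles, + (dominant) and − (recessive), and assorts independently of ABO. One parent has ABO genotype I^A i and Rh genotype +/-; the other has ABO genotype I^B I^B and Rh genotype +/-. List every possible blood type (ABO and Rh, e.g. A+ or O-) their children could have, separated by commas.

Gametes from I^A i × I^B I^B give offspring ABO genotypes I^A I^B, I^B i, i.e. phenotypes B, AB.
Rh cross +/- × +/- → phenotypes Rh+, Rh-.
Combining independently: B+, B-, AB+, AB-.

B+, B-, AB+, AB-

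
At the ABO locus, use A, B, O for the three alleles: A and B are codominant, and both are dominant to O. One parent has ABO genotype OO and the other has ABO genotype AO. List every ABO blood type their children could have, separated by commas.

Gametes from OO × AO give offspring ABO genotypes AO, OO, i.e. phenotypes O, A.

O, A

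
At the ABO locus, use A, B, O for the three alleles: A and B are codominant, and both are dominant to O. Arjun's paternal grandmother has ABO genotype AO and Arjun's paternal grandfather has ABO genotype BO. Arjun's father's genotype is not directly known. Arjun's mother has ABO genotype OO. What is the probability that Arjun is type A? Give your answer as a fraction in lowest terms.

1/4

Arjun's father's ABO genotype from AO × BO: 1/4 AB, 1/4 AO, 1/4 BO, 1/4 OO.
Crossing each possibility with the mother OO and summing P(type A): 1/4·1/2 + 1/4·1/2 + 1/4·0 + 1/4·0 = 1/4.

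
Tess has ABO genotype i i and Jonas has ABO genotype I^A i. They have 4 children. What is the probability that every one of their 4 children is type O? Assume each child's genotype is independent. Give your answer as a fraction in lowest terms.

1/16

ABO cross i i × I^A i → 1/2 O, 1/2 A.
So P(type O) = 1/2 per child.
All 4 independent: (1/2)^4 = 1/16.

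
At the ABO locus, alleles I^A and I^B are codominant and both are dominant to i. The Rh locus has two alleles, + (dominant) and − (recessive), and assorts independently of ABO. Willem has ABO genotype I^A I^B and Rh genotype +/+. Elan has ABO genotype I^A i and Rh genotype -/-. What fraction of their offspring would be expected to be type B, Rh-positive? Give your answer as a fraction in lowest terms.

ABO cross I^A I^B × I^A i → offspring phenotypes: 1/2 A, 1/4 B, 1/4 AB.
Rh cross +/+ × -/- → 1 Rh+.
Independent loci: P(type B, Rh-positive) = 1/4 × 1 = 1/4.

1/4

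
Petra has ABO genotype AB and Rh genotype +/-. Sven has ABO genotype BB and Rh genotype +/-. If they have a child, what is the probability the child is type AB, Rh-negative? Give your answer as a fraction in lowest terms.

ABO cross AB × BB → offspring phenotypes: 1/2 B, 1/2 AB.
Rh cross +/- × +/- → 3/4 Rh+, 1/4 Rh-.
Independent loci: P(type AB, Rh-negative) = 1/2 × 1/4 = 1/8.

1/8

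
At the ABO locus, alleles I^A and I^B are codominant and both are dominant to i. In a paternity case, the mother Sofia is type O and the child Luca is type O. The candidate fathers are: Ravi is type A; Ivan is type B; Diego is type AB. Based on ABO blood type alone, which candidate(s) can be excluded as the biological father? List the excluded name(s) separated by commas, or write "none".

A candidate is excluded only if no genotype consistent with his phenotype could produce a type O child with a type O mother.
Diego (type AB): no genotype consistent with that phenotype can produce a type-O child with a type-O mother.

Diego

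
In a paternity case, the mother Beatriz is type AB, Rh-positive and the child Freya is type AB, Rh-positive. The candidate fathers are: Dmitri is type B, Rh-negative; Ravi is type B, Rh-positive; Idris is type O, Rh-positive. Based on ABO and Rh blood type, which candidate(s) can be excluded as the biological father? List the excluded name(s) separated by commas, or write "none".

Idris

A candidate is excluded only if no genotype consistent with his phenotype could produce a type AB, Rh-positive child with a type AB, Rh-positive mother.
Idris (type O, Rh+): no genotype consistent with that phenotype can produce a type-AB Rh+ child with a type-AB mother.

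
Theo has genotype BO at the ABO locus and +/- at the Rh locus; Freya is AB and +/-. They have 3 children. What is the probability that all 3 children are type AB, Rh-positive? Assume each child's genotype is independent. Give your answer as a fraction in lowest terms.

27/4096

ABO cross BO × AB → 1/4 A, 1/2 B, 1/4 AB.
Rh cross +/- × +/- → 3/4 Rh+, 1/4 Rh-; so P(type AB, Rh-positive) = 1/4 × 3/4 = 3/16 per child.
All 3 independent: (3/16)^3 = 27/4096.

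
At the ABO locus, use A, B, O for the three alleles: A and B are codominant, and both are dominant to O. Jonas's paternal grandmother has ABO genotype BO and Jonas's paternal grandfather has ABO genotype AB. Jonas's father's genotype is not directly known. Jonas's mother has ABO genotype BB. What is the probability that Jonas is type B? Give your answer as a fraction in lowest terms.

3/4

Jonas's father's ABO genotype from BO × AB: 1/4 AB, 1/4 AO, 1/4 BB, 1/4 BO.
Crossing each possibility with the mother BB and summing P(type B): 1/4·1/2 + 1/4·1/2 + 1/4·1 + 1/4·1 = 3/4.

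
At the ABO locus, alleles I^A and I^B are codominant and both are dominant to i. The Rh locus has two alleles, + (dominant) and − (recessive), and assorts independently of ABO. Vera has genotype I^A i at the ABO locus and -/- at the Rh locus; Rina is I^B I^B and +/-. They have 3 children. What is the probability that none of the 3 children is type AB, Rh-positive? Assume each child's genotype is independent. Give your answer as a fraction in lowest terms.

ABO cross I^A i × I^B I^B → 1/2 B, 1/2 AB.
Rh cross -/- × +/- → 1/2 Rh+, 1/2 Rh-; so P(type AB, Rh-positive) = 1/2 × 1/2 = 1/4 per child.
P(not type AB, Rh-positive) = 3/4 for one child; (3/4)^3 = 27/64.

27/64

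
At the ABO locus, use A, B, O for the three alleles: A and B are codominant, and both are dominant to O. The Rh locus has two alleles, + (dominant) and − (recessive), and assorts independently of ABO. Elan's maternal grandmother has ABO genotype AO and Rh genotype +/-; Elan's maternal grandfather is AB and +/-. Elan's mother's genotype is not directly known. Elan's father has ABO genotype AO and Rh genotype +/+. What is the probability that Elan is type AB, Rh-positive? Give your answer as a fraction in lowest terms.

1/8

Elan's mother's ABO genotype from AO × AB: 1/4 AA, 1/4 AB, 1/4 AO, 1/4 BO.
Crossing each possibility with the father AO and summing P(type AB): 1/4·0 + 1/4·1/4 + 1/4·0 + 1/4·1/4 = 1/8.
Similarly for Rh via the mother's Rh distribution: P(Rh+) = 1.
Independent loci: 1/8 × 1 = 1/8.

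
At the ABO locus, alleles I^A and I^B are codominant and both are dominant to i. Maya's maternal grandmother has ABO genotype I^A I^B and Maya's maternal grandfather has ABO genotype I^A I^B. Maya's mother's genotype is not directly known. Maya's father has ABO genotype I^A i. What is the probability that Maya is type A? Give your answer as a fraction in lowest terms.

1/2

Maya's mother's ABO genotype from I^A I^B × I^A I^B: 1/4 I^A I^A, 1/2 I^A I^B, 1/4 I^B I^B.
Crossing each possibility with the father I^A i and summing P(type A): 1/4·1 + 1/2·1/2 + 1/4·0 = 1/2.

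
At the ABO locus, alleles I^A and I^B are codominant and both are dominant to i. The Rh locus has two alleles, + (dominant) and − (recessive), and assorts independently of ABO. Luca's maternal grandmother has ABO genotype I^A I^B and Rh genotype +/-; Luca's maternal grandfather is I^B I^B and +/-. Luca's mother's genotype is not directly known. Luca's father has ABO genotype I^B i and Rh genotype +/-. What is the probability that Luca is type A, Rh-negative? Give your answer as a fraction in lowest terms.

1/32

Luca's mother's ABO genotype from I^A I^B × I^B I^B: 1/2 I^A I^B, 1/2 I^B I^B.
Crossing each possibility with the father I^B i and summing P(type A): 1/2·1/4 + 1/2·0 = 1/8.
Similarly for Rh via the mother's Rh distribution: P(Rh-) = 1/4.
Independent loci: 1/8 × 1/4 = 1/32.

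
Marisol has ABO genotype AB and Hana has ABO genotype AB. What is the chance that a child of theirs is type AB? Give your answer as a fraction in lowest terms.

1/2

ABO cross AB × AB → offspring phenotypes: 1/4 A, 1/4 B, 1/2 AB.
So P(type AB) = 1/2.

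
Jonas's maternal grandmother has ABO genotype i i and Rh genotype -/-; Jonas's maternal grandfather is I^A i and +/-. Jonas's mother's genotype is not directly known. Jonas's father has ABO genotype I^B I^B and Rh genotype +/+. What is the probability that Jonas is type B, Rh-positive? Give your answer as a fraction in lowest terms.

3/4

Jonas's mother's ABO genotype from i i × I^A i: 1/2 I^A i, 1/2 i i.
Crossing each possibility with the father I^B I^B and summing P(type B): 1/2·1/2 + 1/2·1 = 3/4.
Similarly for Rh via the mother's Rh distribution: P(Rh+) = 1.
Independent loci: 3/4 × 1 = 3/4.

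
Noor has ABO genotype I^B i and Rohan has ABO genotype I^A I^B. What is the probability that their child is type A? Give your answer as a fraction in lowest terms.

ABO cross I^B i × I^A I^B → offspring phenotypes: 1/4 A, 1/2 B, 1/4 AB.
So P(type A) = 1/4.

1/4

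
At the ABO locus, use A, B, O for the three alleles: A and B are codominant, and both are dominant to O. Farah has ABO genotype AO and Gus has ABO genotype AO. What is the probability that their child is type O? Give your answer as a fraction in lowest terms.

1/4

ABO cross AO × AO → offspring phenotypes: 1/4 O, 3/4 A.
So P(type O) = 1/4.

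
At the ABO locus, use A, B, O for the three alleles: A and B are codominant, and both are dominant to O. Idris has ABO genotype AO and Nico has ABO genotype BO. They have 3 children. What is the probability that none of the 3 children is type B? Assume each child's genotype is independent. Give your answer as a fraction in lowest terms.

27/64

ABO cross AO × BO → 1/4 O, 1/4 A, 1/4 B, 1/4 AB.
So P(type B) = 1/4 per child.
P(not type B) = 3/4 for one child; (3/4)^3 = 27/64.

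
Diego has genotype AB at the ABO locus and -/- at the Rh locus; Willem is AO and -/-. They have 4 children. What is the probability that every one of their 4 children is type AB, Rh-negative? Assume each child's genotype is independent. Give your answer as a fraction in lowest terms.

ABO cross AB × AO → 1/2 A, 1/4 B, 1/4 AB.
Rh cross -/- × -/- → 1 Rh-; so P(type AB, Rh-negative) = 1/4 × 1 = 1/4 per child.
All 4 independent: (1/4)^4 = 1/256.

1/256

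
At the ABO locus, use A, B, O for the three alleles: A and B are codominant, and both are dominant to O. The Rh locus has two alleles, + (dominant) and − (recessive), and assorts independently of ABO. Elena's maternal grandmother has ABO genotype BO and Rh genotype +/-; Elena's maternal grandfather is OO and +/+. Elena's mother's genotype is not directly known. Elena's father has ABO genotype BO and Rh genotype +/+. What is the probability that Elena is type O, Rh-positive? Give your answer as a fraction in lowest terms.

Elena's mother's ABO genotype from BO × OO: 1/2 BO, 1/2 OO.
Crossing each possibility with the father BO and summing P(type O): 1/2·1/4 + 1/2·1/2 = 3/8.
Similarly for Rh via the mother's Rh distribution: P(Rh+) = 1.
Independent loci: 3/8 × 1 = 3/8.

3/8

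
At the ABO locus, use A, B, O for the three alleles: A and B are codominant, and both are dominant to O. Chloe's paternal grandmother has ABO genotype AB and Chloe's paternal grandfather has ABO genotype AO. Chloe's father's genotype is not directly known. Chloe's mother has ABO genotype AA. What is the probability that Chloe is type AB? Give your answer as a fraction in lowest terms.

1/4

Chloe's father's ABO genotype from AB × AO: 1/4 AA, 1/4 AB, 1/4 AO, 1/4 BO.
Crossing each possibility with the mother AA and summing P(type AB): 1/4·0 + 1/4·1/2 + 1/4·0 + 1/4·1/2 = 1/4.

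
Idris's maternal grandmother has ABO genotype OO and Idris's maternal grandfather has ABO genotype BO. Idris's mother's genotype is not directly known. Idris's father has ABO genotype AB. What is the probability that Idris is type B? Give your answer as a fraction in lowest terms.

1/2

Idris's mother's ABO genotype from OO × BO: 1/2 BO, 1/2 OO.
Crossing each possibility with the father AB and summing P(type B): 1/2·1/2 + 1/2·1/2 = 1/2.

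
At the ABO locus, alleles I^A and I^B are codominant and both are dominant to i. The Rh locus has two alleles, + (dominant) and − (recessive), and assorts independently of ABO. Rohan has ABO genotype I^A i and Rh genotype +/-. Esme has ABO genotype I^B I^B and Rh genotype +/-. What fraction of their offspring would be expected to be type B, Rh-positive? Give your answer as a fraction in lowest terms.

3/8

ABO cross I^A i × I^B I^B → offspring phenotypes: 1/2 B, 1/2 AB.
Rh cross +/- × +/- → 3/4 Rh+, 1/4 Rh-.
Independent loci: P(type B, Rh-positive) = 1/2 × 3/4 = 3/8.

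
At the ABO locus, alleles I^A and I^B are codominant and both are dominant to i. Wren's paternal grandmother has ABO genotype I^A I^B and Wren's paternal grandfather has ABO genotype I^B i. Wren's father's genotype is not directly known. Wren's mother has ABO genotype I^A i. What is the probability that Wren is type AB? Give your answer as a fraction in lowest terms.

1/4

Wren's father's ABO genotype from I^A I^B × I^B i: 1/4 I^A I^B, 1/4 I^A i, 1/4 I^B I^B, 1/4 I^B i.
Crossing each possibility with the mother I^A i and summing P(type AB): 1/4·1/4 + 1/4·0 + 1/4·1/2 + 1/4·1/4 = 1/4.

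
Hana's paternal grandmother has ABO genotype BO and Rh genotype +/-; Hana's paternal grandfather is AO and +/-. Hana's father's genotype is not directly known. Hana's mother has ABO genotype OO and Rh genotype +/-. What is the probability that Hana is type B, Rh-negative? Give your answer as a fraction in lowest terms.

1/16

Hana's father's ABO genotype from BO × AO: 1/4 AB, 1/4 AO, 1/4 BO, 1/4 OO.
Crossing each possibility with the mother OO and summing P(type B): 1/4·1/2 + 1/4·0 + 1/4·1/2 + 1/4·0 = 1/4.
Similarly for Rh via the father's Rh distribution: P(Rh-) = 1/4.
Independent loci: 1/4 × 1/4 = 1/16.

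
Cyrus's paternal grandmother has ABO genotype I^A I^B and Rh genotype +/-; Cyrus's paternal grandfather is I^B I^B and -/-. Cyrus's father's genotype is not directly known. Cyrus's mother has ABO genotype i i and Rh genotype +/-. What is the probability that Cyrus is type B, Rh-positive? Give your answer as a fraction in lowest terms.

Cyrus's father's ABO genotype from I^A I^B × I^B I^B: 1/2 I^A I^B, 1/2 I^B I^B.
Crossing each possibility with the mother i i and summing P(type B): 1/2·1/2 + 1/2·1 = 3/4.
Similarly for Rh via the father's Rh distribution: P(Rh+) = 5/8.
Independent loci: 3/4 × 5/8 = 15/32.

15/32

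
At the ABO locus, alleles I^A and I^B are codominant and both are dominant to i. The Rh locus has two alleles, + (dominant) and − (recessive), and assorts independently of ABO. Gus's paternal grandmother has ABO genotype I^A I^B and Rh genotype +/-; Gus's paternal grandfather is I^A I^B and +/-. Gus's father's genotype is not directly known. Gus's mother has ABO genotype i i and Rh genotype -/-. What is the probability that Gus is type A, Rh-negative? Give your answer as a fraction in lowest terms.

Gus's father's ABO genotype from I^A I^B × I^A I^B: 1/4 I^A I^A, 1/2 I^A I^B, 1/4 I^B I^B.
Crossing each possibility with the mother i i and summing P(type A): 1/4·1 + 1/2·1/2 + 1/4·0 = 1/2.
Similarly for Rh via the father's Rh distribution: P(Rh-) = 1/2.
Independent loci: 1/2 × 1/2 = 1/4.

1/4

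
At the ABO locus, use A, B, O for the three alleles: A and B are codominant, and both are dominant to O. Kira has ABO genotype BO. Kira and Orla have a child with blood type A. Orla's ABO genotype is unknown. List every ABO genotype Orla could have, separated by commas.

For each candidate genotype of Orla, check whether crossing it with BO can produce every observed child phenotype.
  AA → possible child types {A, AB} ✓
  AB → possible child types {A, B, AB} ✓
  AO → possible child types {O, A, B, AB} ✓
  BB → possible child types {B} ✗
  BO → possible child types {O, B} ✗
  OO → possible child types {O, B} ✗

AA, AB, AO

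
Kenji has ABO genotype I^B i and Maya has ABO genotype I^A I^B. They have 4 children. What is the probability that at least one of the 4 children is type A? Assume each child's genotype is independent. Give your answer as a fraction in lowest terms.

175/256

ABO cross I^B i × I^A I^B → 1/4 A, 1/2 B, 1/4 AB.
So P(type A) = 1/4 per child.
P(none) = (3/4)^4 = 81/256; P(at least one) = 1 − 81/256 = 175/256.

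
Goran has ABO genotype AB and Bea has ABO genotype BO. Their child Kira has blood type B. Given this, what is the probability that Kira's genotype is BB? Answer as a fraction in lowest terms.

Cross AB × BO → 1/4 AB, 1/4 AO, 1/4 BB, 1/4 BO.
Type-B genotypes among offspring: BB (1/4), BO (1/4); total 1/2.
P(BB | type B) = (1/4) / (1/2) = 1/2.

1/2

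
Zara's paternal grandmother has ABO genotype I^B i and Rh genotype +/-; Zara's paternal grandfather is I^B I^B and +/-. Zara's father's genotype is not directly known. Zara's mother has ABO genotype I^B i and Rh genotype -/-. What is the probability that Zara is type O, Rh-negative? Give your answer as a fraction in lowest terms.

1/16

Zara's father's ABO genotype from I^B i × I^B I^B: 1/2 I^B I^B, 1/2 I^B i.
Crossing each possibility with the mother I^B i and summing P(type O): 1/2·0 + 1/2·1/4 = 1/8.
Similarly for Rh via the father's Rh distribution: P(Rh-) = 1/2.
Independent loci: 1/8 × 1/2 = 1/16.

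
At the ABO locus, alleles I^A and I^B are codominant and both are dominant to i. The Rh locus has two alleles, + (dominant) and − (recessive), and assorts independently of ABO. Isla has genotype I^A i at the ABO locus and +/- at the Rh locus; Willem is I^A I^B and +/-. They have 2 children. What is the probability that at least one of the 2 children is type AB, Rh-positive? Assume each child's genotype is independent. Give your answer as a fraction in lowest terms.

87/256

ABO cross I^A i × I^A I^B → 1/2 A, 1/4 B, 1/4 AB.
Rh cross +/- × +/- → 3/4 Rh+, 1/4 Rh-; so P(type AB, Rh-positive) = 1/4 × 3/4 = 3/16 per child.
P(none) = (13/16)^2 = 169/256; P(at least one) = 1 − 169/256 = 87/256.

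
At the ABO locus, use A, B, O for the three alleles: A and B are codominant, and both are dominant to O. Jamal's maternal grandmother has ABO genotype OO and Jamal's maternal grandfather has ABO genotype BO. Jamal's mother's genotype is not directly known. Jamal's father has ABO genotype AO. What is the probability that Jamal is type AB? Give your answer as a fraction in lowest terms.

Jamal's mother's ABO genotype from OO × BO: 1/2 BO, 1/2 OO.
Crossing each possibility with the father AO and summing P(type AB): 1/2·1/4 + 1/2·0 = 1/8.

1/8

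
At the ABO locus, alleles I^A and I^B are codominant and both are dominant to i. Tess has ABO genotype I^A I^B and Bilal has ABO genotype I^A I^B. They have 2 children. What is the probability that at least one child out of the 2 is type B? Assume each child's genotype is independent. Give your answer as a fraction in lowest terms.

7/16

ABO cross I^A I^B × I^A I^B → 1/4 A, 1/4 B, 1/2 AB.
So P(type B) = 1/4 per child.
P(none) = (3/4)^2 = 9/16; P(at least one) = 1 − 9/16 = 7/16.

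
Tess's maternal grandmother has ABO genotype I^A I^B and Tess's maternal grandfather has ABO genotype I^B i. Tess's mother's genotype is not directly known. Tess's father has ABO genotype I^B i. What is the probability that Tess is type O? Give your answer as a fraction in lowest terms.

Tess's mother's ABO genotype from I^A I^B × I^B i: 1/4 I^A I^B, 1/4 I^A i, 1/4 I^B I^B, 1/4 I^B i.
Crossing each possibility with the father I^B i and summing P(type O): 1/4·0 + 1/4·1/4 + 1/4·0 + 1/4·1/4 = 1/8.

1/8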